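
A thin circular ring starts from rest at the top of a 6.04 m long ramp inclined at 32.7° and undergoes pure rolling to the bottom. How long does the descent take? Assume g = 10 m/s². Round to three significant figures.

Here I = MR², so the shape factor k = I/(MR²) = 1.
Along the incline Mg sinθ − f = Ma, and torque about the center fR = Iα = kMR²(a/R) gives f = kMa.
Hence a = g sinθ/(1+k) = 10×sin32.7°/2 = 2.701 m/s².
With constant a from rest, t = √(2L/a) = √(2·6.04/2.701) ≈ 2.11 s.

t ≈ 2.11 s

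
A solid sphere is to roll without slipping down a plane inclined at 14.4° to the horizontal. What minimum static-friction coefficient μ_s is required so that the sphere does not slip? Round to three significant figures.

μ_min ≈ 0.0734

With I = (2/5)MR², the ratio k = I/(MR²) is 0.4.
Along the incline Mg sinθ − f = Ma, and torque about the center fR = Iα = kMR²(a/R) gives f = kMa.
These give a = g sinθ/(1+k) and the required friction f = kMg sinθ/(1+k).
The normal force is N = Mg cosθ, so μ_min = f/N = k tanθ/(1+k).
μ_min = 0.4 × tan14.4° / 1.4 ≈ 0.0734.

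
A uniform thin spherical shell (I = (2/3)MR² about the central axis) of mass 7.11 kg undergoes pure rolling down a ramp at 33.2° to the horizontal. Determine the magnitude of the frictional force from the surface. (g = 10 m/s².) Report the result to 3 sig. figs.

For this body I = (2/3)MR², i.e. k = I/(MR²) = 2/3.
Newton's second law down the slope: Mg sinθ − f = Ma. The torque equation fR = Iα (with α = a/R) gives f = kMa.
Combining, a = g sinθ/(1+k) and f = kMa = kMg sinθ/(1+k).
f = (2/3) × 7.11 × 10 × sin33.2° / 1.667 ≈ 15.6 N.

f ≈ 15.6 N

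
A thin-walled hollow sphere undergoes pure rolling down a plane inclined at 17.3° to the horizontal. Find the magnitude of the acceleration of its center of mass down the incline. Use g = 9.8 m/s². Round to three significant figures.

a ≈ 1.75 m/s²

With I = (2/3)MR², the ratio k = I/(MR²) is 2/3.
Along the incline Mg sinθ − f = Ma, and torque about the center fR = Iα = kMR²(a/R) gives f = kMa.
Eliminating f: Mg sinθ = (1+k)Ma, so a = g sinθ/(1+k) = 9.8 × sin17.3° / 1.667 ≈ 1.75 m/s².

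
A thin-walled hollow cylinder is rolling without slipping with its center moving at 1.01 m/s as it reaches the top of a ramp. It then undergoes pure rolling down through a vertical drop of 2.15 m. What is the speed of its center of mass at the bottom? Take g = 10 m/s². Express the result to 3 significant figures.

v ≈ 4.75 m/s

With I = MR², the ratio k = I/(MR²) is 1.
Rolling without slipping gives ω = v/R, so the total kinetic energy is ½Mv² + ½Iω² = ½(1+k)Mv² = Mv².
Energy conservation: Mv₀² + Mgh = Mv², so v² = v₀² + 2gh/(1+k).
v = √(1.01² + 2×10×2.15/2) = √22.52 ≈ 4.75 m/s.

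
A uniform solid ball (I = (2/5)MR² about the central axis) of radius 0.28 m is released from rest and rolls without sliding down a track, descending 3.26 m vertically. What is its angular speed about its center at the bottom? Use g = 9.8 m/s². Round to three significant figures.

ω ≈ 24.1 rad/s

The moment of inertia is (2/5)MR², giving k ≡ I/(MR²) = 0.4.
The rolling condition ω = v/R makes the rotational term ½I(v/R)² = ½kMv², so KE_total = ½(1+k)Mv² = (7/10)Mv².
Energy conservation Mgh = ½(1+k)Mv² gives v = √(2gh/(1+k)) = √(2 × 9.8 × 3.26 / 1.4) = 6.756 m/s.
The angular speed follows from ω = v/R = 6.756/0.28 ≈ 24.1 rad/s.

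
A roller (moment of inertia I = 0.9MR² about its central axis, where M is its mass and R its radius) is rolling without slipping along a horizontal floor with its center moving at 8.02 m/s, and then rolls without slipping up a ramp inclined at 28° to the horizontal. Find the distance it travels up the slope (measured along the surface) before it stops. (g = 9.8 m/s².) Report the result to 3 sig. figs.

Here I = 0.9MR², so the shape factor k = I/(MR²) = 0.9.
Pure rolling means v = ωR; then KE = ½Mv² + ½I(v/R)² = ½(1+k)Mv² = (19/20)Mv².
Setting this equal to Mgh gives the vertical rise h = (1+k)v₀²/(2g) = 1.9×8.02²/(2×9.8) = 6.235 m.
Along the incline, d = h/sinθ = 6.235/sin28° ≈ 13.3 m.

d ≈ 13.3 m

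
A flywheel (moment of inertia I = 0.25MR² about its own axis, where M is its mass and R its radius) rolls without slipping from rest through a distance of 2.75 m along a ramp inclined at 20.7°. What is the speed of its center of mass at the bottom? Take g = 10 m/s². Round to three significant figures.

v ≈ 3.94 m/s

Here I = 0.25MR², so the shape factor k = I/(MR²) = 0.25.
The rolling condition ω = v/R makes the rotational term ½I(v/R)² = ½kMv², so KE_total = ½(1+k)Mv² = (5/8)Mv².
The vertical drop is h = L sinθ = 2.75 × sin20.7° = 0.9721 m.
Energy conservation: Mgh = (5/8)Mv², so v = √(2gh/(1+k)) = √(2 × 10 × 0.9721 / 1.25) ≈ 3.94 m/s.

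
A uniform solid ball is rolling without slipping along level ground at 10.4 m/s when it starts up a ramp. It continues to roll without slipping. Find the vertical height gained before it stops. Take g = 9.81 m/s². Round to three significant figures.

h ≈ 7.72 m

For this body I = (2/5)MR², i.e. k = I/(MR²) = 0.4.
Since it rolls without slipping, ω = v/R and KE = ½Mv² + ½Iω² = ½(1+k)Mv² = (7/10)Mv².
At the top the kinetic energy is zero, so (7/10)Mv₀² = Mgh.
Thus h = (1+k)v₀²/(2g) = 1.4 × 10.4² / (2 × 9.81) ≈ 7.72 m.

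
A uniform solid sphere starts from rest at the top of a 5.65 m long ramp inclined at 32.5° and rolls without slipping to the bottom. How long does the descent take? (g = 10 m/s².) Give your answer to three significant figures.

t ≈ 1.72 s

The moment of inertia is (2/5)MR², giving k ≡ I/(MR²) = 0.4.
Newton's second law down the slope: Mg sinθ − f = Ma. The torque equation fR = Iα (with α = a/R) gives f = kMa.
Hence a = g sinθ/(1+k) = 10×sin32.5°/1.4 = 3.838 m/s².
Starting from rest, L = ½at², so t = √(2L/a) = √(2×5.65/3.838) ≈ 1.72 s.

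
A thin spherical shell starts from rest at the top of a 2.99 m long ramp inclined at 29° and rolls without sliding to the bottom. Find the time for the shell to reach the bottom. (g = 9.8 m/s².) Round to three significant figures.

The moment of inertia is (2/3)MR², giving k ≡ I/(MR²) = 2/3.
Translational: Mg sinθ − f = Ma. Rotational about the CM: fR = Iα = kMRa, so f = kMa.
Hence a = g sinθ/(1+k) = 9.8×sin29°/1.667 = 2.851 m/s².
Starting from rest, L = ½at², so t = √(2L/a) = √(2×2.99/2.851) ≈ 1.45 s.

t ≈ 1.45 s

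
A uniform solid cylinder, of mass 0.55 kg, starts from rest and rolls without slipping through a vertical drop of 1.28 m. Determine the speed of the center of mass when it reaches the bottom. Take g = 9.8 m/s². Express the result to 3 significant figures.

v ≈ 4.09 m/s

For this body I = (1/2)MR², i.e. k = I/(MR²) = 0.5.
The rolling condition ω = v/R makes the rotational term ½I(v/R)² = ½kMv², so KE_total = ½(1+k)Mv² = (3/4)Mv².
Setting Mgh = (3/4)Mv² gives v = √(2gh/(1+k)) = √(2·9.8·1.28/1.5) ≈ 4.09 m/s.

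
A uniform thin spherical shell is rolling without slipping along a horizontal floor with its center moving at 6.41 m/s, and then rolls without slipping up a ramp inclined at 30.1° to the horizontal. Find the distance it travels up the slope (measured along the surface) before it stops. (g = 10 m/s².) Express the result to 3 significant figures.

d ≈ 6.83 m

The moment of inertia is (2/3)MR², giving k ≡ I/(MR²) = 2/3.
Since it rolls without slipping, ω = v/R and KE = ½Mv² + ½Iω² = ½(1+k)Mv² = (5/6)Mv².
Setting this equal to Mgh gives the vertical rise h = (1+k)v₀²/(2g) = 1.667×6.41²/(2×10) = 3.424 m.
The distance along the slope is d = h/sinθ = 3.424/sin30.1° ≈ 6.83 m.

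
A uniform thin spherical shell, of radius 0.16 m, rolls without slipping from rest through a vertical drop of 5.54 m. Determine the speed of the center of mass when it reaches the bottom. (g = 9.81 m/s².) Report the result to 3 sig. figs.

The moment of inertia is (2/3)MR², giving k ≡ I/(MR²) = 2/3.
Rolling without slipping gives ω = v/R, so the total kinetic energy is ½Mv² + ½Iω² = ½(1+k)Mv² = (5/6)Mv².
Energy conservation: Mgh = (5/6)Mv², so v = √(2gh/(1+k)) = √(2 × 9.81 × 5.54 / 1.667) ≈ 8.08 m/s.

v ≈ 8.08 m/s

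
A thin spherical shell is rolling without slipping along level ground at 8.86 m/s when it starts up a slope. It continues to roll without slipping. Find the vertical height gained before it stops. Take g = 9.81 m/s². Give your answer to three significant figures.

h ≈ 6.67 m

With I = (2/3)MR², the ratio k = I/(MR²) is 2/3.
Since it rolls without slipping, ω = v/R and KE = ½Mv² + ½Iω² = ½(1+k)Mv² = (5/6)Mv².
At the top the kinetic energy is zero, so (5/6)Mv₀² = Mgh.
Thus h = (1+k)v₀²/(2g) = 1.667 × 8.86² / (2 × 9.81) ≈ 6.67 m.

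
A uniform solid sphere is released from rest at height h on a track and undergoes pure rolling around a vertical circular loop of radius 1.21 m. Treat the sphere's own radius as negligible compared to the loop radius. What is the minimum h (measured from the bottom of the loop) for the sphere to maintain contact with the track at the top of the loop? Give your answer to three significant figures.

With I = (2/5)MR², the ratio k = I/(MR²) is 0.4.
At the top, contact is just lost when gravity alone supplies the centripetal force: Mg = Mv_top²/r, i.e. v_top² = gr.
With ω = v/R, the kinetic energy at speed v is ½(1+k)Mv² = (7/10)Mv².
Energy conservation from release (height h) to the top (height 2r): Mgh = Mg(2r) + (7/10)M·gr.
Thus h_min = 2r + (1+k)r/2 = r(2 + 1.4/2) = 1.21 × 2.7 ≈ 3.27 m.

h_min ≈ 3.27 m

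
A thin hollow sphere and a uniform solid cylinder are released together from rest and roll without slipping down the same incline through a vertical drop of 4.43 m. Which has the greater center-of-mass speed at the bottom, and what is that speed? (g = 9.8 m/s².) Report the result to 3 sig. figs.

For rolling without slipping, Mgh = ½(1+k)Mv² where k = I/(MR²), so v = √(2gh/(1+k)).
Thin hollow sphere: k = 2/3, giving v = √(2×9.8×4.43/1.667) = 7.218 m/s.
Uniform solid cylinder: k = 0.5, giving v = √(2×9.8×4.43/1.5) = 7.608 m/s.
The smaller k wins: the uniform solid cylinder, at ≈ 7.61 m/s.

the uniform solid cylinder, at v ≈ 7.61 m/s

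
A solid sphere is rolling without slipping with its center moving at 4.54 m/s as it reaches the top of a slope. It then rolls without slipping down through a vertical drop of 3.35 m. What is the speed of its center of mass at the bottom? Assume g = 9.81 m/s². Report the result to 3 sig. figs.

The moment of inertia is (2/5)MR², giving k ≡ I/(MR²) = 0.4.
The rolling condition ω = v/R makes the rotational term ½I(v/R)² = ½kMv², so KE_total = ½(1+k)Mv² = (7/10)Mv².
Energy conservation: (7/10)Mv₀² + Mgh = (7/10)Mv², so v² = v₀² + 2gh/(1+k).
v = √(4.54² + 2×9.81×3.35/1.4) = √67.56 ≈ 8.22 m/s.

v ≈ 8.22 m/s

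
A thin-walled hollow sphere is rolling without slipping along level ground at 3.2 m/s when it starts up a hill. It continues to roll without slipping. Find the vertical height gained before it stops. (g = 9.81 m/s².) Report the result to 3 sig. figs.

Here I = (2/3)MR², so the shape factor k = I/(MR²) = 2/3.
Rolling without slipping gives ω = v/R, so the total kinetic energy is ½Mv² + ½Iω² = ½(1+k)Mv² = (5/6)Mv².
All of this converts to potential energy at the highest point: (5/6)Mv₀² = Mgh.
Thus h = (1+k)v₀²/(2g) = 1.667 × 3.2² / (2 × 9.81) ≈ 0.870 m.

h ≈ 0.870 m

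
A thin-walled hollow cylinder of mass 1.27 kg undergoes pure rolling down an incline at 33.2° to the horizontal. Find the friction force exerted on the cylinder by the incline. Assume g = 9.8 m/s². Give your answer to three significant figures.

The moment of inertia is MR², giving k ≡ I/(MR²) = 1.
Along the incline Mg sinθ − f = Ma, and torque about the center fR = Iα = kMR²(a/R) gives f = kMa.
Combining, a = g sinθ/(1+k) and f = kMa = kMg sinθ/(1+k).
f = 1 × 1.27 × 9.8 × sin33.2° / 2 ≈ 3.41 N.

f ≈ 3.41 N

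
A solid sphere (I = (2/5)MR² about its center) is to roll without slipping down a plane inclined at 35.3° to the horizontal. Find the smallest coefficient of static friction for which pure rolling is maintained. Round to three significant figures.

μ_min ≈ 0.202

Here I = (2/5)MR², so the shape factor k = I/(MR²) = 0.4.
Along the incline Mg sinθ − f = Ma, and torque about the center fR = Iα = kMR²(a/R) gives f = kMa.
These give a = g sinθ/(1+k) and the required friction f = kMg sinθ/(1+k).
With N = Mg cosθ, the no-slip condition f ≤ μN gives μ_min = f/N = k tanθ/(1+k).
μ_min = 0.4 × tan35.3° / 1.4 ≈ 0.202.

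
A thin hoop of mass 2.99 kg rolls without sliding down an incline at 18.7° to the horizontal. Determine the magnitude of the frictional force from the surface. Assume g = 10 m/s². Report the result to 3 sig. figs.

The moment of inertia is MR², giving k ≡ I/(MR²) = 1.
Newton's second law down the slope: Mg sinθ − f = Ma. The torque equation fR = Iα (with α = a/R) gives f = kMa.
Combining, a = g sinθ/(1+k) and f = kMa = kMg sinθ/(1+k).
f = 1 × 2.99 × 10 × sin18.7° / 2 ≈ 4.79 N.

f ≈ 4.79 N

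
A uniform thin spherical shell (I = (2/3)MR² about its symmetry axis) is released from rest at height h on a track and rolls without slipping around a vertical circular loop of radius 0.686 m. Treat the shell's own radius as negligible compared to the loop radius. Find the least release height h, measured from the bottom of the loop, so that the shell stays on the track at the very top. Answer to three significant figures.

For this body I = (2/3)MR², i.e. k = I/(MR²) = 2/3.
At the top, contact is just lost when gravity alone supplies the centripetal force: Mg = Mv_top²/r, i.e. v_top² = gr.
With ω = v/R, the kinetic energy at speed v is ½(1+k)Mv² = (5/6)Mv².
Energy conservation from release (height h) to the top (height 2r): Mgh = Mg(2r) + (5/6)M·gr.
Thus h_min = 2r + (1+k)r/2 = r(2 + 1.667/2) = 0.686 × 2.833 ≈ 1.94 m.

h_min ≈ 1.94 m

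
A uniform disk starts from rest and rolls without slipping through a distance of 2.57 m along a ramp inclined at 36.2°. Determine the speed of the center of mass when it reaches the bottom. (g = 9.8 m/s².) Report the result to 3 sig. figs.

v ≈ 4.45 m/s

Here I = (1/2)MR², so the shape factor k = I/(MR²) = 0.5.
Pure rolling means v = ωR; then KE = ½Mv² + ½I(v/R)² = ½(1+k)Mv² = (3/4)Mv².
The vertical drop is h = L sinθ = 2.57 × sin36.2° = 1.518 m.
Energy conservation: Mgh = (3/4)Mv², so v = √(2gh/(1+k)) = √(2 × 9.8 × 1.518 / 1.5) ≈ 4.45 m/s.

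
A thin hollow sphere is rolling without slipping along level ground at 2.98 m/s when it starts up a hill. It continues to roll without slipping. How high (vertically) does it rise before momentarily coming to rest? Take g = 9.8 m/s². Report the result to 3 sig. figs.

The moment of inertia is (2/3)MR², giving k ≡ I/(MR²) = 2/3.
Since it rolls without slipping, ω = v/R and KE = ½Mv² + ½Iω² = ½(1+k)Mv² = (5/6)Mv².
At the top the kinetic energy is zero, so (5/6)Mv₀² = Mgh.
Thus h = (1+k)v₀²/(2g) = 1.667 × 2.98² / (2 × 9.8) ≈ 0.755 m.

h ≈ 0.755 m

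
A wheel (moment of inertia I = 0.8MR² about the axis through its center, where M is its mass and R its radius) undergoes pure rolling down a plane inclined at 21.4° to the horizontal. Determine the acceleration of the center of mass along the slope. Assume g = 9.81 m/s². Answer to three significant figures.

a ≈ 1.99 m/s²

For this body I = 0.8MR², i.e. k = I/(MR²) = 0.8.
Along the incline Mg sinθ − f = Ma, and torque about the center fR = Iα = kMR²(a/R) gives f = kMa.
Eliminating f: Mg sinθ = (1+k)Ma, so a = g sinθ/(1+k) = 9.81 × sin21.4° / 1.8 ≈ 1.99 m/s².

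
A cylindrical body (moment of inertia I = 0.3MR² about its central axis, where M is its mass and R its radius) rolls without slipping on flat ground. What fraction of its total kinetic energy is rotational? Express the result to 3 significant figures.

fraction ≈ 0.231

With I = 0.3MR², the ratio k = I/(MR²) is 0.3.
With ω = v/R, KE_trans = ½Mv² and KE_rot = ½Iω² = ½kMv², so KE_total = ½(1+k)Mv².
The rotational fraction is therefore k/(1+k) = 0.3/1.3 ≈ 0.231.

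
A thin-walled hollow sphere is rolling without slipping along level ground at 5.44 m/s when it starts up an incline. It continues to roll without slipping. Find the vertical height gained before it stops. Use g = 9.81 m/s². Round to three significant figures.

h ≈ 2.51 m

With I = (2/3)MR², the ratio k = I/(MR²) is 2/3.
The rolling condition ω = v/R makes the rotational term ½I(v/R)² = ½kMv², so KE_total = ½(1+k)Mv² = (5/6)Mv².
At the top the kinetic energy is zero, so (5/6)Mv₀² = Mgh.
Thus h = (1+k)v₀²/(2g) = 1.667 × 5.44² / (2 × 9.81) ≈ 2.51 m.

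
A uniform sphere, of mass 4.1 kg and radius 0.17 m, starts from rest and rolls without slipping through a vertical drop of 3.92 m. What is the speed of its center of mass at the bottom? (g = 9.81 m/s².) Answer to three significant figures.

v ≈ 7.41 m/s

Here I = (2/5)MR², so the shape factor k = I/(MR²) = 0.4.
Since it rolls without slipping, ω = v/R and KE = ½Mv² + ½Iω² = ½(1+k)Mv² = (7/10)Mv².
Setting Mgh = (7/10)Mv² gives v = √(2gh/(1+k)) = √(2·9.81·3.92/1.4) ≈ 7.41 m/s.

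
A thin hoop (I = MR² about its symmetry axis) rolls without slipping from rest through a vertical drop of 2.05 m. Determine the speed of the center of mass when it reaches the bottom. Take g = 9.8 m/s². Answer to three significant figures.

v ≈ 4.48 m/s

With I = MR², the ratio k = I/(MR²) is 1.
Pure rolling means v = ωR; then KE = ½Mv² + ½I(v/R)² = ½(1+k)Mv² = Mv².
Energy conservation: Mgh = Mv², so v = √(2gh/(1+k)) = √(2 × 9.8 × 2.05 / 2) ≈ 4.48 m/s.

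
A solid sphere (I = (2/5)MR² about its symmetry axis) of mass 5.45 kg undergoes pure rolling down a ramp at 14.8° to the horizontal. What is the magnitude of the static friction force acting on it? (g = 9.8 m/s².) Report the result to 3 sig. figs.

For this body I = (2/5)MR², i.e. k = I/(MR²) = 0.4.
Newton's second law down the slope: Mg sinθ − f = Ma. The torque equation fR = Iα (with α = a/R) gives f = kMa.
Combining, a = g sinθ/(1+k) and f = kMa = kMg sinθ/(1+k).
f = 0.4 × 5.45 × 9.8 × sin14.8° / 1.4 ≈ 3.90 N.

f ≈ 3.90 N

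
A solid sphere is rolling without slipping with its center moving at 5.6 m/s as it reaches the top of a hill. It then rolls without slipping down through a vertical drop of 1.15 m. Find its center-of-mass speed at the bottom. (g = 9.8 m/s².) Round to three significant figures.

With I = (2/5)MR², the ratio k = I/(MR²) is 0.4.
The rolling condition ω = v/R makes the rotational term ½I(v/R)² = ½kMv², so KE_total = ½(1+k)Mv² = (7/10)Mv².
Conserving energy between top and bottom: (7/10)Mv² = (7/10)Mv₀² + Mgh, hence v² = v₀² + 2gh/(1+k).
v = √(5.6² + 2×9.8×1.15/1.4) = √47.46 ≈ 6.89 m/s.

v ≈ 6.89 m/s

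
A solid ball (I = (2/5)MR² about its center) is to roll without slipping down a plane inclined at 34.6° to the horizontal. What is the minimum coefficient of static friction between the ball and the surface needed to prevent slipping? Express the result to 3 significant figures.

μ_min ≈ 0.197

For this body I = (2/5)MR², i.e. k = I/(MR²) = 0.4.
Along the incline Mg sinθ − f = Ma, and torque about the center fR = Iα = kMR²(a/R) gives f = kMa.
These give a = g sinθ/(1+k) and the required friction f = kMg sinθ/(1+k).
The normal force is N = Mg cosθ, so μ_min = f/N = k tanθ/(1+k).
μ_min = 0.4 × tan34.6° / 1.4 ≈ 0.197.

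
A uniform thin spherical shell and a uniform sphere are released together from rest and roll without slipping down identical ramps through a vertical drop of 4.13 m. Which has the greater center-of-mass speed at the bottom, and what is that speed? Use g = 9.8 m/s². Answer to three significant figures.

For rolling without slipping, Mgh = ½(1+k)Mv² where k = I/(MR²), so v = √(2gh/(1+k)).
Uniform thin spherical shell: k = 2/3, giving v = √(2×9.8×4.13/1.667) = 6.969 m/s.
Uniform sphere: k = 0.4, giving v = √(2×9.8×4.13/1.4) = 7.604 m/s.
The smaller k wins: the uniform sphere, at ≈ 7.60 m/s.

the uniform sphere, at v ≈ 7.60 m/s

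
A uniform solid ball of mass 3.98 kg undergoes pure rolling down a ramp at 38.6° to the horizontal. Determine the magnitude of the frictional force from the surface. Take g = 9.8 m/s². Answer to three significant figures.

The moment of inertia is (2/5)MR², giving k ≡ I/(MR²) = 0.4.
Translational: Mg sinθ − f = Ma. Rotational about the CM: fR = Iα = kMRa, so f = kMa.
Combining, a = g sinθ/(1+k) and f = kMa = kMg sinθ/(1+k).
f = 0.4 × 3.98 × 9.8 × sin38.6° / 1.4 ≈ 6.95 N.

f ≈ 6.95 N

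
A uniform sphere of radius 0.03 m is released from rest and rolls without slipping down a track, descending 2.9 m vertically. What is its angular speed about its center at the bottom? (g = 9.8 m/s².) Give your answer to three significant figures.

ω ≈ 212 rad/s

The moment of inertia is (2/5)MR², giving k ≡ I/(MR²) = 0.4.
Since it rolls without slipping, ω = v/R and KE = ½Mv² + ½Iω² = ½(1+k)Mv² = (7/10)Mv².
Energy conservation Mgh = ½(1+k)Mv² gives v = √(2gh/(1+k)) = √(2 × 9.8 × 2.9 / 1.4) = 6.372 m/s.
Then ω = v/R = 6.372 / 0.03 ≈ 212 rad/s.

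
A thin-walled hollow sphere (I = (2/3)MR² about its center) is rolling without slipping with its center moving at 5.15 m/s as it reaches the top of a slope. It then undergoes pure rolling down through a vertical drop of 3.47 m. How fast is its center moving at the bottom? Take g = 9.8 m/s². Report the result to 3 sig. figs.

v ≈ 8.21 m/s

With I = (2/3)MR², the ratio k = I/(MR²) is 2/3.
Rolling without slipping gives ω = v/R, so the total kinetic energy is ½Mv² + ½Iω² = ½(1+k)Mv² = (5/6)Mv².
Conserving energy between top and bottom: (5/6)Mv² = (5/6)Mv₀² + Mgh, hence v² = v₀² + 2gh/(1+k).
v = √(5.15² + 2×9.8×3.47/1.667) = √67.33 ≈ 8.21 m/s.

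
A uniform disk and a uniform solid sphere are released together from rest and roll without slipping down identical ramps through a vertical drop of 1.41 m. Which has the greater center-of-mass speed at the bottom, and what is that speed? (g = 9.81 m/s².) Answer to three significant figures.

the uniform solid sphere, at v ≈ 4.45 m/s

For rolling without slipping, Mgh = ½(1+k)Mv² where k = I/(MR²), so v = √(2gh/(1+k)).
Uniform disk: k = 0.5, giving v = √(2×9.81×1.41/1.5) = 4.295 m/s.
Uniform solid sphere: k = 0.4, giving v = √(2×9.81×1.41/1.4) = 4.445 m/s.
The smaller k wins: the uniform solid sphere, at ≈ 4.45 m/s.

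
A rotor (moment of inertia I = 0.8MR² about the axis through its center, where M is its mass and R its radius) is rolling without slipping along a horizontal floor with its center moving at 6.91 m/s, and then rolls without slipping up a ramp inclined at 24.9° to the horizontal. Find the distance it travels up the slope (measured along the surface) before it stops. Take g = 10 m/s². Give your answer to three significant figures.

With I = 0.8MR², the ratio k = I/(MR²) is 0.8.
Rolling without slipping gives ω = v/R, so the total kinetic energy is ½Mv² + ½Iω² = ½(1+k)Mv² = (9/10)Mv².
Setting this equal to Mgh gives the vertical rise h = (1+k)v₀²/(2g) = 1.8×6.91²/(2×10) = 4.297 m.
Along the incline, d = h/sinθ = 4.297/sin24.9° ≈ 10.2 m.

d ≈ 10.2 m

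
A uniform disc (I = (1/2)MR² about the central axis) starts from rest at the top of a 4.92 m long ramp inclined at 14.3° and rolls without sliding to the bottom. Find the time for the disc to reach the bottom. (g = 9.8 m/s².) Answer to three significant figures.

The moment of inertia is (1/2)MR², giving k ≡ I/(MR²) = 0.5.
Newton's second law down the slope: Mg sinθ − f = Ma. The torque equation fR = Iα (with α = a/R) gives f = kMa.
Hence a = g sinθ/(1+k) = 9.8×sin14.3°/1.5 = 1.614 m/s².
With constant a from rest, t = √(2L/a) = √(2·4.92/1.614) ≈ 2.47 s.

t ≈ 2.47 s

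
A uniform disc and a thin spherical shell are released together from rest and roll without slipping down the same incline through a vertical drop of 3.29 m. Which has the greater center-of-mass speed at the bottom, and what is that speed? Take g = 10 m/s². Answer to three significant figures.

the uniform disc, at v ≈ 6.62 m/s

For rolling without slipping, Mgh = ½(1+k)Mv² where k = I/(MR²), so v = √(2gh/(1+k)).
Uniform disc: k = 0.5, giving v = √(2×10×3.29/1.5) = 6.623 m/s.
Thin spherical shell: k = 2/3, giving v = √(2×10×3.29/1.667) = 6.283 m/s.
The smaller k wins: the uniform disc, at ≈ 6.62 m/s.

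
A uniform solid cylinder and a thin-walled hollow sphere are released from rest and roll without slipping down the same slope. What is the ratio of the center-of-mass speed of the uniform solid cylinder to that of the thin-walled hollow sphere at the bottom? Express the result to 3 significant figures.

Each satisfies Mgh = ½(1+k)Mv² with k = I/(MR²), so v ∝ 1/√(1+k).
For the uniform solid cylinder k = 0.5; for the thin-walled hollow sphere k = 2/3.
v₁/v₂ = √((1+k₂)/(1+k₁)) = √(1.667/1.5) ≈ 1.05.

v_ratio ≈ 1.05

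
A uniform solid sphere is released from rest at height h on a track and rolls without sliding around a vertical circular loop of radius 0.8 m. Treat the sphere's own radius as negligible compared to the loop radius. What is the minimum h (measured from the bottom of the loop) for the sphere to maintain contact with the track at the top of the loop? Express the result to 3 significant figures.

h_min ≈ 2.16 m

For this body I = (2/5)MR², i.e. k = I/(MR²) = 0.4.
At the top of the loop, the minimum-contact condition is Mg = Mv_top²/r, so v_top² = gr.
With ω = v/R, the kinetic energy at speed v is ½(1+k)Mv² = (7/10)Mv².
Energy conservation from release (height h) to the top (height 2r): Mgh = Mg(2r) + (7/10)M·gr.
Thus h_min = 2r + (1+k)r/2 = r(2 + 1.4/2) = 0.8 × 2.7 ≈ 2.16 m.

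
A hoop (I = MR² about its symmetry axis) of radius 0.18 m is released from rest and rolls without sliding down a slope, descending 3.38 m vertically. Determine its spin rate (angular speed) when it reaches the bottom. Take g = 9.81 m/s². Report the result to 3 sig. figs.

ω ≈ 32.0 rad/s

With I = MR², the ratio k = I/(MR²) is 1.
Rolling without slipping gives ω = v/R, so the total kinetic energy is ½Mv² + ½Iω² = ½(1+k)Mv² = Mv².
Energy conservation Mgh = ½(1+k)Mv² gives v = √(2gh/(1+k)) = √(2 × 9.81 × 3.38 / 2) = 5.758 m/s.
The angular speed follows from ω = v/R = 5.758/0.18 ≈ 32.0 rad/s.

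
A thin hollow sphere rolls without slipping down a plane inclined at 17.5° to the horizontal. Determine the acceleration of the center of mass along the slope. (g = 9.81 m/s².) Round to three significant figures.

For this body I = (2/3)MR², i.e. k = I/(MR²) = 2/3.
Newton's second law down the slope: Mg sinθ − f = Ma. The torque equation fR = Iα (with α = a/R) gives f = kMa.
Eliminating f: Mg sinθ = (1+k)Ma, so a = g sinθ/(1+k) = 9.81 × sin17.5° / 1.667 ≈ 1.77 m/s².

a ≈ 1.77 m/s²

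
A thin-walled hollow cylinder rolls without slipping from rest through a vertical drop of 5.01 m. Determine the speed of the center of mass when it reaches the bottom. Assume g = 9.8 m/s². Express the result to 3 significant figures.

With I = MR², the ratio k = I/(MR²) is 1.
Since it rolls without slipping, ω = v/R and KE = ½Mv² + ½Iω² = ½(1+k)Mv² = Mv².
Energy conservation: Mgh = Mv², so v = √(2gh/(1+k)) = √(2 × 9.8 × 5.01 / 2) ≈ 7.01 m/s.

v ≈ 7.01 m/s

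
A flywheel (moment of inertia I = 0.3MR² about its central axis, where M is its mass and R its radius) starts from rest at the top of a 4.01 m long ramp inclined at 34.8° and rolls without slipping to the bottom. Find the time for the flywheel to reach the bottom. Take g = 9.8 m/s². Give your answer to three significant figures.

t ≈ 1.37 s

Here I = 0.3MR², so the shape factor k = I/(MR²) = 0.3.
Along the incline Mg sinθ − f = Ma, and torque about the center fR = Iα = kMR²(a/R) gives f = kMa.
Hence a = g sinθ/(1+k) = 9.8×sin34.8°/1.3 = 4.302 m/s².
With constant a from rest, t = √(2L/a) = √(2·4.01/4.302) ≈ 1.37 s.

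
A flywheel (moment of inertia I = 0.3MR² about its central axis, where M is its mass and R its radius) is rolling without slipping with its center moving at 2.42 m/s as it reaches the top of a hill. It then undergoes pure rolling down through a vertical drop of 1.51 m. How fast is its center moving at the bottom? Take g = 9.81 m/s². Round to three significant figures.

With I = 0.3MR², the ratio k = I/(MR²) is 0.3.
Pure rolling means v = ωR; then KE = ½Mv² + ½I(v/R)² = ½(1+k)Mv² = (13/20)Mv².
Energy conservation: (13/20)Mv₀² + Mgh = (13/20)Mv², so v² = v₀² + 2gh/(1+k).
v = √(2.42² + 2×9.81×1.51/1.3) = √28.65 ≈ 5.35 m/s.

v ≈ 5.35 m/s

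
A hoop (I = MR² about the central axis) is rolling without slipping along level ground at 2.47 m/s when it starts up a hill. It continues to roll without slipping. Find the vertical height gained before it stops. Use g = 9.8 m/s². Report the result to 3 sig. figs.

h ≈ 0.623 m

For this body I = MR², i.e. k = I/(MR²) = 1.
Since it rolls without slipping, ω = v/R and KE = ½Mv² + ½Iω² = ½(1+k)Mv² = Mv².
All of this converts to potential energy at the highest point: Mv₀² = Mgh.
Thus h = (1+k)v₀²/(2g) = 2 × 2.47² / (2 × 9.8) ≈ 0.623 m.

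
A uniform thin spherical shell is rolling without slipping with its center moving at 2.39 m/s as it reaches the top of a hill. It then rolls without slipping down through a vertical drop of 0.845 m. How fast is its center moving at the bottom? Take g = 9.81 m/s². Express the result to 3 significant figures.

The moment of inertia is (2/3)MR², giving k ≡ I/(MR²) = 2/3.
The rolling condition ω = v/R makes the rotational term ½I(v/R)² = ½kMv², so KE_total = ½(1+k)Mv² = (5/6)Mv².
Conserving energy between top and bottom: (5/6)Mv² = (5/6)Mv₀² + Mgh, hence v² = v₀² + 2gh/(1+k).
v = √(2.39² + 2×9.81×0.845/1.667) = √15.66 ≈ 3.96 m/s.

v ≈ 3.96 m/s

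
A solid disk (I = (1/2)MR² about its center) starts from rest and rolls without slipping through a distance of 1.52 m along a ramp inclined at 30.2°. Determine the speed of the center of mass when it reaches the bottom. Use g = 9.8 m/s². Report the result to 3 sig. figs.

For this body I = (1/2)MR², i.e. k = I/(MR²) = 0.5.
Rolling without slipping gives ω = v/R, so the total kinetic energy is ½Mv² + ½Iω² = ½(1+k)Mv² = (3/4)Mv².
The vertical drop is h = L sinθ = 1.52 × sin30.2° = 0.7646 m.
Energy conservation: Mgh = (3/4)Mv², so v = √(2gh/(1+k)) = √(2 × 9.8 × 0.7646 / 1.5) ≈ 3.16 m/s.

v ≈ 3.16 m/s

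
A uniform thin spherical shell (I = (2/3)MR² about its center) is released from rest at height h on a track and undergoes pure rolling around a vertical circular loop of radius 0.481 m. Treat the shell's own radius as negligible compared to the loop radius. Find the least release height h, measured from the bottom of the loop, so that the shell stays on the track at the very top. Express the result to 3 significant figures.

h_min ≈ 1.36 m

For this body I = (2/3)MR², i.e. k = I/(MR²) = 2/3.
At the top of the loop, the minimum-contact condition is Mg = Mv_top²/r, so v_top² = gr.
With ω = v/R, the kinetic energy at speed v is ½(1+k)Mv² = (5/6)Mv².
Energy conservation from release (height h) to the top (height 2r): Mgh = Mg(2r) + (5/6)M·gr.
Thus h_min = 2r + (1+k)r/2 = r(2 + 1.667/2) = 0.481 × 2.833 ≈ 1.36 m.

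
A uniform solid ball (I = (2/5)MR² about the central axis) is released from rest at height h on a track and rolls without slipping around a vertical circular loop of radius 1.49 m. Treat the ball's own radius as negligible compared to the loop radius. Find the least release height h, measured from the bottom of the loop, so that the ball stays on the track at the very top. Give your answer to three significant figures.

h_min ≈ 4.02 m

Here I = (2/5)MR², so the shape factor k = I/(MR²) = 0.4.
At the top of the loop, the minimum-contact condition is Mg = Mv_top²/r, so v_top² = gr.
With ω = v/R, the kinetic energy at speed v is ½(1+k)Mv² = (7/10)Mv².
Energy conservation from release (height h) to the top (height 2r): Mgh = Mg(2r) + (7/10)M·gr.
Thus h_min = 2r + (1+k)r/2 = r(2 + 1.4/2) = 1.49 × 2.7 ≈ 4.02 m.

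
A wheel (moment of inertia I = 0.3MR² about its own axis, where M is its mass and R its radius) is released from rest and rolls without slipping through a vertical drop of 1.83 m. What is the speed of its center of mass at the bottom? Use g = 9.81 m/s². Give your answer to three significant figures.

v ≈ 5.26 m/s

For this body I = 0.3MR², i.e. k = I/(MR²) = 0.3.
Pure rolling means v = ωR; then KE = ½Mv² + ½I(v/R)² = ½(1+k)Mv² = (13/20)Mv².
Energy conservation: Mgh = (13/20)Mv², so v = √(2gh/(1+k)) = √(2 × 9.81 × 1.83 / 1.3) ≈ 5.26 m/s.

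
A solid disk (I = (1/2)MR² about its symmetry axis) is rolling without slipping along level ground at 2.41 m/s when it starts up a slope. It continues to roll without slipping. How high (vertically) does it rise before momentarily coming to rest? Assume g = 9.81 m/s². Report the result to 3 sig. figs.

h ≈ 0.444 m

The moment of inertia is (1/2)MR², giving k ≡ I/(MR²) = 0.5.
The rolling condition ω = v/R makes the rotational term ½I(v/R)² = ½kMv², so KE_total = ½(1+k)Mv² = (3/4)Mv².
All of this converts to potential energy at the highest point: (3/4)Mv₀² = Mgh.
Thus h = (1+k)v₀²/(2g) = 1.5 × 2.41² / (2 × 9.81) ≈ 0.444 m.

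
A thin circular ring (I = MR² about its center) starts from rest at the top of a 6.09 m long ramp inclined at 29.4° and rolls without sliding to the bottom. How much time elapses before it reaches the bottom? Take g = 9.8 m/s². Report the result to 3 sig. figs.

With I = MR², the ratio k = I/(MR²) is 1.
Translational: Mg sinθ − f = Ma. Rotational about the CM: fR = Iα = kMRa, so f = kMa.
Hence a = g sinθ/(1+k) = 9.8×sin29.4°/2 = 2.405 m/s².
Starting from rest, L = ½at², so t = √(2L/a) = √(2×6.09/2.405) ≈ 2.25 s.

t ≈ 2.25 s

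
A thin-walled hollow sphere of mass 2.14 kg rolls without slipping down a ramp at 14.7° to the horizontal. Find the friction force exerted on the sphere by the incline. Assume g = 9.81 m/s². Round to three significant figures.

With I = (2/3)MR², the ratio k = I/(MR²) is 2/3.
Translational: Mg sinθ − f = Ma. Rotational about the CM: fR = Iα = kMRa, so f = kMa.
Combining, a = g sinθ/(1+k) and f = kMa = kMg sinθ/(1+k).
f = (2/3) × 2.14 × 9.81 × sin14.7° / 1.667 ≈ 2.13 N.

f ≈ 2.13 N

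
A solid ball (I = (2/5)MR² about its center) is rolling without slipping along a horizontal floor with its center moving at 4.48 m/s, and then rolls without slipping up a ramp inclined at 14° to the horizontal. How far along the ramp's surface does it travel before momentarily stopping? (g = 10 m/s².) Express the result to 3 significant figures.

With I = (2/5)MR², the ratio k = I/(MR²) is 0.4.
Pure rolling means v = ωR; then KE = ½Mv² + ½I(v/R)² = ½(1+k)Mv² = (7/10)Mv².
Setting this equal to Mgh gives the vertical rise h = (1+k)v₀²/(2g) = 1.4×4.48²/(2×10) = 1.405 m.
The distance along the slope is d = h/sinθ = 1.405/sin14° ≈ 5.81 m.

d ≈ 5.81 m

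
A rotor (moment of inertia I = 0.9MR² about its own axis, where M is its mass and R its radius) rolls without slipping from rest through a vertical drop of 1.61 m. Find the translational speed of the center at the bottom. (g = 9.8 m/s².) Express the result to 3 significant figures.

For this body I = 0.9MR², i.e. k = I/(MR²) = 0.9.
Pure rolling means v = ωR; then KE = ½Mv² + ½I(v/R)² = ½(1+k)Mv² = (19/20)Mv².
Setting Mgh = (19/20)Mv² gives v = √(2gh/(1+k)) = √(2·9.8·1.61/1.9) ≈ 4.08 m/s.

v ≈ 4.08 m/s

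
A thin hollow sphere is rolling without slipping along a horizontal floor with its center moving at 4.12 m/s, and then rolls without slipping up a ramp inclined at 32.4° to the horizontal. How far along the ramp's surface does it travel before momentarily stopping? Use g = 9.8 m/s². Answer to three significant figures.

d ≈ 2.69 m

Here I = (2/3)MR², so the shape factor k = I/(MR²) = 2/3.
The rolling condition ω = v/R makes the rotational term ½I(v/R)² = ½kMv², so KE_total = ½(1+k)Mv² = (5/6)Mv².
Setting this equal to Mgh gives the vertical rise h = (1+k)v₀²/(2g) = 1.667×4.12²/(2×9.8) = 1.443 m.
The distance along the slope is d = h/sinθ = 1.443/sin32.4° ≈ 2.69 m.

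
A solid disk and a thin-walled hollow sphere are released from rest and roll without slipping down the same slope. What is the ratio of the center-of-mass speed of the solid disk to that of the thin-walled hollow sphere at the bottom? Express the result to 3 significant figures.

Each satisfies Mgh = ½(1+k)Mv² with k = I/(MR²), so v ∝ 1/√(1+k).
For the solid disk k = 0.5; for the thin-walled hollow sphere k = 2/3.
v₁/v₂ = √((1+k₂)/(1+k₁)) = √(1.667/1.5) ≈ 1.05.

v_ratio ≈ 1.05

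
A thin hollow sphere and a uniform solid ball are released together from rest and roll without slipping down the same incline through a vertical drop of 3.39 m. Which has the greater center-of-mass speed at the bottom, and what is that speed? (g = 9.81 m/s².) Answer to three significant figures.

the uniform solid ball, at v ≈ 6.89 m/s

For rolling without slipping, Mgh = ½(1+k)Mv² where k = I/(MR²), so v = √(2gh/(1+k)).
Thin hollow sphere: k = 2/3, giving v = √(2×9.81×3.39/1.667) = 6.317 m/s.
Uniform solid ball: k = 0.4, giving v = √(2×9.81×3.39/1.4) = 6.893 m/s.
The smaller k wins: the uniform solid ball, at ≈ 6.89 m/s.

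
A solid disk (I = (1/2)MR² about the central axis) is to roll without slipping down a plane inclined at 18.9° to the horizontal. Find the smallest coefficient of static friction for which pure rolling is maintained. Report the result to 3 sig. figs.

The moment of inertia is (1/2)MR², giving k ≡ I/(MR²) = 0.5.
Translational: Mg sinθ − f = Ma. Rotational about the CM: fR = Iα = kMRa, so f = kMa.
These give a = g sinθ/(1+k) and the required friction f = kMg sinθ/(1+k).
The normal force is N = Mg cosθ, so μ_min = f/N = k tanθ/(1+k).
μ_min = 0.5 × tan18.9° / 1.5 ≈ 0.114.

μ_min ≈ 0.114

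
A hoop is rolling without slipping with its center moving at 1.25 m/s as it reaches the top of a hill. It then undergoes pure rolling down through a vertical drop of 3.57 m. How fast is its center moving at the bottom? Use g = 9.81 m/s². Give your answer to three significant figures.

Here I = MR², so the shape factor k = I/(MR²) = 1.
The rolling condition ω = v/R makes the rotational term ½I(v/R)² = ½kMv², so KE_total = ½(1+k)Mv² = Mv².
Energy conservation: Mv₀² + Mgh = Mv², so v² = v₀² + 2gh/(1+k).
v = √(1.25² + 2×9.81×3.57/2) = √36.58 ≈ 6.05 m/s.

v ≈ 6.05 m/s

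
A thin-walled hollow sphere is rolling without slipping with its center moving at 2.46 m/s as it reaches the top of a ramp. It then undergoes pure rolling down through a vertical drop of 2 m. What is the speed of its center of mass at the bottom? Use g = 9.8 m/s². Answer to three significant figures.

v ≈ 5.44 m/s

Here I = (2/3)MR², so the shape factor k = I/(MR²) = 2/3.
The rolling condition ω = v/R makes the rotational term ½I(v/R)² = ½kMv², so KE_total = ½(1+k)Mv² = (5/6)Mv².
Energy conservation: (5/6)Mv₀² + Mgh = (5/6)Mv², so v² = v₀² + 2gh/(1+k).
v = √(2.46² + 2×9.8×2/1.667) = √29.57 ≈ 5.44 m/s.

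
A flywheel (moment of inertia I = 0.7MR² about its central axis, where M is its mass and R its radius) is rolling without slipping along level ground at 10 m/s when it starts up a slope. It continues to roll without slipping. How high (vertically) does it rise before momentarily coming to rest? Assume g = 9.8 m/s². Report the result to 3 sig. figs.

With I = 0.7MR², the ratio k = I/(MR²) is 0.7.
Rolling without slipping gives ω = v/R, so the total kinetic energy is ½Mv² + ½Iω² = ½(1+k)Mv² = (17/20)Mv².
All of this converts to potential energy at the highest point: (17/20)Mv₀² = Mgh.
Thus h = (1+k)v₀²/(2g) = 1.7 × 10² / (2 × 9.8) ≈ 8.67 m.

h ≈ 8.67 m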